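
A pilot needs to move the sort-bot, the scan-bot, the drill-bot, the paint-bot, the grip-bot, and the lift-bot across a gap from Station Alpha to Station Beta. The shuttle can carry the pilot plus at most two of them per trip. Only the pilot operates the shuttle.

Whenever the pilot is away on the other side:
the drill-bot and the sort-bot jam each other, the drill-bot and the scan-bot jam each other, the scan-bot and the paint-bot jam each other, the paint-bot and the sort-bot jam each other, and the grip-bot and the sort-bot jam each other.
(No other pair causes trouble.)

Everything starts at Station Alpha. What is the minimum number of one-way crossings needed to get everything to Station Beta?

Counting alone: the pilot can take at most 2 across per trip to Station Beta, so moving all 6 needs at least 3 loaded trips out, with a return between consecutive ones — at least 5 crossings.
The safety rule pushes this higher. Following every safe sequence of crossings, the most of the 6 that can be at Station Beta as the shuttle arrives there on crossing 5 is 5 — never all 6.
So no plan with fewer than 7 crossings exists, and this one achieves 7:
1. Pilot goes to Station Beta with the scan-bot and the sort-bot.
2. Pilot goes back to Station Alpha alone.
3. Pilot goes to Station Beta with the drill-bot and the paint-bot.
4. Pilot goes back to Station Alpha with the scan-bot and the sort-bot.
5. Pilot goes to Station Beta with the grip-bot and the lift-bot.
6. Pilot goes back to Station Alpha alone.
7. Pilot goes to Station Beta with the scan-bot and the sort-bot.

7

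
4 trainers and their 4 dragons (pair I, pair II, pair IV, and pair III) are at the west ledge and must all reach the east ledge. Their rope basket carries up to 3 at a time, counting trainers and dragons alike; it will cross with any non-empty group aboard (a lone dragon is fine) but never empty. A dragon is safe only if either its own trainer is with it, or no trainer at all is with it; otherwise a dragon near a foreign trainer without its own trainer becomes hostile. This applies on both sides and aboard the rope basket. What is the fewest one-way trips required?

Counting alone: each trip to the east ledge takes at most 3 across and each return brings at least 1 back, so after t trips out (and t−1 returns) at most 3t − (t−1) of the 8 are across; that first reaches 8 at t = 4, so at least 7 crossings are needed.
The safety rule pushes this higher. Following every safe sequence of crossings, the most of the 8 that can be at the east ledge as the rope basket arrives there on crossing 7 is 7 — never all 8.
So no plan with fewer than 9 crossings exists, and this one achieves 9:
1. dragon I and trainer I cross → the east ledge.
2. trainer I crosses ← the west ledge.
3. dragon II, trainer I, and trainer II cross → the east ledge.
4. dragon I and trainer I cross ← the west ledge.
5. trainer I, trainer III, and trainer IV cross → the east ledge.
6. dragon II crosses ← the west ledge.
7. dragon I and dragon II cross → the east ledge.
8. dragon I crosses ← the west ledge.
9. dragon I, dragon III, and dragon IV cross → the east ledge.

9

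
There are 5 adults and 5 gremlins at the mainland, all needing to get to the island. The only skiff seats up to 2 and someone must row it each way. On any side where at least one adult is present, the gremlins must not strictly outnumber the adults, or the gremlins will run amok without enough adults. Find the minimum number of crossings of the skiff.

Following every safe sequence of crossings from the start, the most of the 10 that can be at the island as the skiff arrives there on crossings 1, 3, 5, 7 is 2, 3, 4, 5 respectively; the best ever achieved is 5 of 10.
From crossing 9 on, no configuration arises that was not already reachable earlier: only 13 distinct safe configurations (who is on which side, and where the skiff is) can ever be reached, none of them has everyone across, and every continuation just revisits them. They are: 0 adults + 0 gremlins across (skiff back at the start); 0 adults + 1 gremlin across (skiff there); 0 adults + 1 gremlin across (skiff back at the start); 0 adults + 2 gremlins across (skiff there); 0 adults + 2 gremlins across (skiff back at the start); 0 adults + 3 gremlins across (skiff there); 0 adults + 3 gremlins across (skiff back at the start); 0 adults + 4 gremlins across (skiff there); 0 adults + 4 gremlins across (skiff back at the start); 0 adults + 5 gremlins across (skiff there); 1 adult + 1 gremlin across (skiff there); 1 adult + 1 gremlin across (skiff back at the start); 2 adults + 2 gremlins across (skiff there). So no valid plan exists.

impossible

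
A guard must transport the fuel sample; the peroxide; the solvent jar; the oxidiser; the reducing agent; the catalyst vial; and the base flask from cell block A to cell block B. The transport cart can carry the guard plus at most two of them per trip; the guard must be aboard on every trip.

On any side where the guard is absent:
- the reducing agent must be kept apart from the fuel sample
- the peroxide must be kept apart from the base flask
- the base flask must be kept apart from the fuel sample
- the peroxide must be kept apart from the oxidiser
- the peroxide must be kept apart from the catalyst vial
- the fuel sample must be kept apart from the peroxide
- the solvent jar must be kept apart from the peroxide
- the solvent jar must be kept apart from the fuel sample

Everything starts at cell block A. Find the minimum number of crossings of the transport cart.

11

Counting alone: the guard can take at most 2 across per trip to cell block B, so moving all 7 needs at least 4 loaded trips out, with a return between consecutive ones — at least 7 crossings.
The safety rule pushes this higher. Following every safe sequence of crossings, the most of the 7 that can be at cell block B as the transport cart arrives there on crossings 7, 9 is 5, 6 respectively — never all 7.
So no plan with fewer than 11 crossings exists, and this one achieves 11:
1. Guard goes to cell block B with the fuel sample and the peroxide.
2. Guard goes back to cell block A with the fuel sample.
3. Guard goes to cell block B with the fuel sample and the oxidiser.
4. Guard goes back to cell block A with the peroxide.
5. Guard goes to cell block B with the catalyst vial and the peroxide.
6. Guard goes back to cell block A with the peroxide.
7. Guard goes to cell block B with the base flask and the solvent jar.
8. Guard goes back to cell block A with the fuel sample.
9. Guard goes to cell block B with the fuel sample and the reducing agent.
10. Guard goes back to cell block A with the fuel sample.
11. Guard goes to cell block B with the fuel sample and the peroxide.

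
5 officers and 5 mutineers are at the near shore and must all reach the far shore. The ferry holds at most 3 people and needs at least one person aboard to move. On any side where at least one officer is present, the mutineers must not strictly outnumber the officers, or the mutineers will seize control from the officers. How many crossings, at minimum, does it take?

Counting alone: each trip to the far shore takes at most 3 across and each return brings at least 1 back, so after t trips out (and t−1 returns) at most 3t − (t−1) of the 10 are across; that first reaches 10 at t = 5, so at least 9 crossings are needed.
The safety rule pushes this higher. Following every safe sequence of crossings, the most of the 10 that can be at the far shore as the ferry arrives there on crossing 9 is 9 — never all 10.
So no plan with fewer than 11 crossings exists, and this one achieves 11:
1. 2 mutineers → the far shore.  (the near shore: 5O 3M; the far shore: 0O 2M)
2. 1 mutineer ← the near shore.  (the near shore: 5O 4M; the far shore: 0O 1M)
3. 3 mutineers → the far shore.  (the near shore: 5O 1M; the far shore: 0O 4M)
4. 1 mutineer ← the near shore.  (the near shore: 5O 2M; the far shore: 0O 3M)
5. 3 officers → the far shore.  (the near shore: 2O 2M; the far shore: 3O 3M)
6. 1 officer and 1 mutineer ← the near shore.  (the near shore: 3O 3M; the far shore: 2O 2M)
7. 3 officers → the far shore.  (the near shore: 0O 3M; the far shore: 5O 2M)
8. 1 mutineer ← the near shore.  (the near shore: 0O 4M; the far shore: 5O 1M)
9. 2 mutineers → the far shore.  (the near shore: 0O 2M; the far shore: 5O 3M)
10. 1 mutineer ← the near shore.  (the near shore: 0O 3M; the far shore: 5O 2M)
11. 3 mutineers → the far shore.  (the near shore: 0O 0M; the far shore: 5O 5M)

11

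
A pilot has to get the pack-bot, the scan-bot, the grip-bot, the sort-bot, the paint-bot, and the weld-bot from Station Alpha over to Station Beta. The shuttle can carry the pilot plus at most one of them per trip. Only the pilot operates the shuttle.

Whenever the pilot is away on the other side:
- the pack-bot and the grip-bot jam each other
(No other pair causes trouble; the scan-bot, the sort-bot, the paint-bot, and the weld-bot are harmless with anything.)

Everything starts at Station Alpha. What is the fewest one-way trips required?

Counting alone: the pilot can take at most 1 across per trip to Station Beta, so moving all 6 needs at least 6 loaded trips out, with a return between consecutive ones — at least 11 crossings.
The plan below uses exactly 11 crossings, so it is optimal:
1. Pilot goes to Station Beta with the pack-bot.  [Station Alpha: the grip-bot, the paint-bot, the scan-bot, the sort-bot, the weld-bot | Station Beta: the pack-bot]
2. Pilot goes back to Station Alpha alone.  [Station Alpha: the grip-bot, the paint-bot, the scan-bot, the sort-bot, the weld-bot | Station Beta: the pack-bot]
3. Pilot goes to Station Beta with the scan-bot.  [Station Alpha: the grip-bot, the paint-bot, the sort-bot, the weld-bot | Station Beta: the pack-bot, the scan-bot]
4. Pilot goes back to Station Alpha alone.  [Station Alpha: the grip-bot, the paint-bot, the sort-bot, the weld-bot | Station Beta: the pack-bot, the scan-bot]
5. Pilot goes to Station Beta with the sort-bot.  [Station Alpha: the grip-bot, the paint-bot, the weld-bot | Station Beta: the pack-bot, the scan-bot, the sort-bot]
6. Pilot goes back to Station Alpha alone.  [Station Alpha: the grip-bot, the paint-bot, the weld-bot | Station Beta: the pack-bot, the scan-bot, the sort-bot]
7. Pilot goes to Station Beta with the paint-bot.  [Station Alpha: the grip-bot, the weld-bot | Station Beta: the pack-bot, the paint-bot, the scan-bot, the sort-bot]
8. Pilot goes back to Station Alpha alone.  [Station Alpha: the grip-bot, the weld-bot | Station Beta: the pack-bot, the paint-bot, the scan-bot, the sort-bot]
9. Pilot goes to Station Beta with the weld-bot.  [Station Alpha: the grip-bot | Station Beta: the pack-bot, the paint-bot, the scan-bot, the sort-bot, the weld-bot]
10. Pilot goes back to Station Alpha alone.  [Station Alpha: the grip-bot | Station Beta: the pack-bot, the paint-bot, the scan-bot, the sort-bot, the weld-bot]
11. Pilot goes to Station Beta with the grip-bot.  [Station Alpha: — | Station Beta: the grip-bot, the pack-bot, the paint-bot, the scan-bot, the sort-bot, the weld-bot]

11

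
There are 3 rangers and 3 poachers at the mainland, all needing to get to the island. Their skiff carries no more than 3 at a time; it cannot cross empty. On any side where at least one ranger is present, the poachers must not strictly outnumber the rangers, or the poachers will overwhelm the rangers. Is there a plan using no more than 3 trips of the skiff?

No

Counting alone: each trip to the island takes at most 3 across and each return brings at least 1 back, so after t trips out (and t−1 returns) at most 3t − (t−1) of the 6 are across; that first reaches 6 at t = 3, so at least 5 crossings are needed.
Since 3 < 5, 3 crossings cannot be enough. (The shortest complete plan in fact takes 5:)
1. 2 poachers → the island.  (the mainland: 3R 1P; the island: 0R 2P)
2. 1 poacher ← the mainland.  (the mainland: 3R 2P; the island: 0R 1P)
3. 3 rangers → the island.  (the mainland: 0R 2P; the island: 3R 1P)
4. 1 poacher ← the mainland.  (the mainland: 0R 3P; the island: 3R 0P)
5. 3 poachers → the island.  (the mainland: 0R 0P; the island: 3R 3P)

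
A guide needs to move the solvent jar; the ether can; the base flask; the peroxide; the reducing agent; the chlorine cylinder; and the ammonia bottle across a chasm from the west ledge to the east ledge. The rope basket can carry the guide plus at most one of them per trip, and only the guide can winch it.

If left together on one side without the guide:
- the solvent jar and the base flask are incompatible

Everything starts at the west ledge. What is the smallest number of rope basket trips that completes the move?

13

Counting alone: the guide can take at most 1 across per trip to the east ledge, so moving all 7 needs at least 7 loaded trips out, with a return between consecutive ones — at least 13 crossings.
The plan below uses exactly 13 crossings, so it is optimal:
1. Guide goes to the east ledge with the solvent jar.  [the west ledge: the ammonia bottle, the base flask, the chlorine cylinder, the ether can, the peroxide, the reducing agent | the east ledge: the solvent jar]
2. Guide goes back to the west ledge alone.  [the west ledge: the ammonia bottle, the base flask, the chlorine cylinder, the ether can, the peroxide, the reducing agent | the east ledge: the solvent jar]
3. Guide goes to the east ledge with the ether can.  [the west ledge: the ammonia bottle, the base flask, the chlorine cylinder, the peroxide, the reducing agent | the east ledge: the ether can, the solvent jar]
4. Guide goes back to the west ledge alone.  [the west ledge: the ammonia bottle, the base flask, the chlorine cylinder, the peroxide, the reducing agent | the east ledge: the ether can, the solvent jar]
5. Guide goes to the east ledge with the peroxide.  [the west ledge: the ammonia bottle, the base flask, the chlorine cylinder, the reducing agent | the east ledge: the ether can, the peroxide, the solvent jar]
6. Guide goes back to the west ledge alone.  [the west ledge: the ammonia bottle, the base flask, the chlorine cylinder, the reducing agent | the east ledge: the ether can, the peroxide, the solvent jar]
7. Guide goes to the east ledge with the reducing agent.  [the west ledge: the ammonia bottle, the base flask, the chlorine cylinder | the east ledge: the ether can, the peroxide, the reducing agent, the solvent jar]
8. Guide goes back to the west ledge alone.  [the west ledge: the ammonia bottle, the base flask, the chlorine cylinder | the east ledge: the ether can, the peroxide, the reducing agent, the solvent jar]
9. Guide goes to the east ledge with the chlorine cylinder.  [the west ledge: the ammonia bottle, the base flask | the east ledge: the chlorine cylinder, the ether can, the peroxide, the reducing agent, the solvent jar]
10. Guide goes back to the west ledge alone.  [the west ledge: the ammonia bottle, the base flask | the east ledge: the chlorine cylinder, the ether can, the peroxide, the reducing agent, the solvent jar]
11. Guide goes to the east ledge with the ammonia bottle.  [the west ledge: the base flask | the east ledge: the ammonia bottle, the chlorine cylinder, the ether can, the peroxide, the reducing agent, the solvent jar]
12. Guide goes back to the west ledge alone.  [the west ledge: the base flask | the east ledge: the ammonia bottle, the chlorine cylinder, the ether can, the peroxide, the reducing agent, the solvent jar]
13. Guide goes to the east ledge with the base flask.  [the west ledge: — | the east ledge: the ammonia bottle, the base flask, the chlorine cylinder, the ether can, the peroxide, the reducing agent, the solvent jar]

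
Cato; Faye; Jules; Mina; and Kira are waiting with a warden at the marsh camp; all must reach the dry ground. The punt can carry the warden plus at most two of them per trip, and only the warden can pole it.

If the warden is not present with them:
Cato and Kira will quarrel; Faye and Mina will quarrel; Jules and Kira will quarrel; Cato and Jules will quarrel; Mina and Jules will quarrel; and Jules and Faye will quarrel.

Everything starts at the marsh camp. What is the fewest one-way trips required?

Whatever the first load, the items left behind include a forbidden pair without the warden. No opening move is safe, so no plan exists.

impossible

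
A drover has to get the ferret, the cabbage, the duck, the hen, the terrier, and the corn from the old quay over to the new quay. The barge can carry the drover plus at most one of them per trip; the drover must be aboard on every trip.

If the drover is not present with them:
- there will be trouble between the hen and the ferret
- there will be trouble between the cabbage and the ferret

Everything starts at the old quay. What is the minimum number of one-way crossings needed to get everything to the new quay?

Counting alone: the drover can take at most 1 across per trip to the new quay, so moving all 6 needs at least 6 loaded trips out, with a return between consecutive ones — at least 11 crossings.
The safety rule pushes this higher. Following every safe sequence of crossings, the most of the 6 that can be at the new quay as the barge arrives there on crossing 11 is 5 — never all 6.
So no plan with fewer than 13 crossings exists, and this one achieves 13:
1. Drover goes to the new quay with the ferret.  [the old quay: the cabbage, the corn, the duck, the hen, the terrier | the new quay: the ferret]
2. Drover goes back to the old quay alone.  [the old quay: the cabbage, the corn, the duck, the hen, the terrier | the new quay: the ferret]
3. Drover goes to the new quay with the cabbage.  [the old quay: the corn, the duck, the hen, the terrier | the new quay: the cabbage, the ferret]
4. Drover goes back to the old quay with the ferret.  [the old quay: the corn, the duck, the ferret, the hen, the terrier | the new quay: the cabbage]
5. Drover goes to the new quay with the hen.  [the old quay: the corn, the duck, the ferret, the terrier | the new quay: the cabbage, the hen]
6. Drover goes back to the old quay alone.  [the old quay: the corn, the duck, the ferret, the terrier | the new quay: the cabbage, the hen]
7. Drover goes to the new quay with the duck.  [the old quay: the corn, the ferret, the terrier | the new quay: the cabbage, the duck, the hen]
8. Drover goes back to the old quay alone.  [the old quay: the corn, the ferret, the terrier | the new quay: the cabbage, the duck, the hen]
9. Drover goes to the new quay with the terrier.  [the old quay: the corn, the ferret | the new quay: the cabbage, the duck, the hen, the terrier]
10. Drover goes back to the old quay alone.  [the old quay: the corn, the ferret | the new quay: the cabbage, the duck, the hen, the terrier]
11. Drover goes to the new quay with the corn.  [the old quay: the ferret | the new quay: the cabbage, the corn, the duck, the hen, the terrier]
12. Drover goes back to the old quay alone.  [the old quay: the ferret | the new quay: the cabbage, the corn, the duck, the hen, the terrier]
13. Drover goes to the new quay with the ferret.  [the old quay: — | the new quay: the cabbage, the corn, the duck, the ferret, the hen, the terrier]

13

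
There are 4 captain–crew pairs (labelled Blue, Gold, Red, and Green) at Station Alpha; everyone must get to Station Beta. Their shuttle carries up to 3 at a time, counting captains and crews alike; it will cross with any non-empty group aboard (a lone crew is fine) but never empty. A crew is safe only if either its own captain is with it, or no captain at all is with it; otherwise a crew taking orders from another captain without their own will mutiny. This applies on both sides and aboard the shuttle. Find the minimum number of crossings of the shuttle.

Counting alone: each trip to Station Beta takes at most 3 across and each return brings at least 1 back, so after t trips out (and t−1 returns) at most 3t − (t−1) of the 8 are across; that first reaches 8 at t = 4, so at least 7 crossings are needed.
The safety rule pushes this higher. Following every safe sequence of crossings, the most of the 8 that can be at Station Beta as the shuttle arrives there on crossing 7 is 7 — never all 8.
So no plan with fewer than 9 crossings exists, and this one achieves 9:
1. captain Blue and crew Blue cross → Station Beta.
2. captain Blue crosses ← Station Alpha.
3. captain Blue, captain Gold, and crew Gold cross → Station Beta.
4. captain Blue and crew Blue cross ← Station Alpha.
5. captain Blue, captain Green, and captain Red cross → Station Beta.
6. crew Gold crosses ← Station Alpha.
7. crew Blue and crew Gold cross → Station Beta.
8. crew Blue crosses ← Station Alpha.
9. crew Blue, crew Green, and crew Red cross → Station Beta.

9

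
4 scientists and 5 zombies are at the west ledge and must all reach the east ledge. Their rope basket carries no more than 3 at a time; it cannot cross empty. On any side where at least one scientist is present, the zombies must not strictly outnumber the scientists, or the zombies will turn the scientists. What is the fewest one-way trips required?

impossible

The zombies already outnumber the scientists at the west ledge before anyone moves, so the starting position itself is disallowed.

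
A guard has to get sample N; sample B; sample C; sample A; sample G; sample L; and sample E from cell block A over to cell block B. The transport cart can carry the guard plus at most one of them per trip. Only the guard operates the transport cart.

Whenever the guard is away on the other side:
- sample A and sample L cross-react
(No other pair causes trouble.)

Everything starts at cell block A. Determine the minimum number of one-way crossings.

Counting alone: the guard can take at most 1 across per trip to cell block B, so moving all 7 needs at least 7 loaded trips out, with a return between consecutive ones — at least 13 crossings.
The plan below uses exactly 13 crossings, so it is optimal:
1. Guard goes to cell block B with sample A.  [cell block A: sample B, sample C, sample E, sample G, sample L, sample N | cell block B: sample A]
2. Guard goes back to cell block A alone.  [cell block A: sample B, sample C, sample E, sample G, sample L, sample N | cell block B: sample A]
3. Guard goes to cell block B with sample N.  [cell block A: sample B, sample C, sample E, sample G, sample L | cell block B: sample A, sample N]
4. Guard goes back to cell block A alone.  [cell block A: sample B, sample C, sample E, sample G, sample L | cell block B: sample A, sample N]
5. Guard goes to cell block B with sample B.  [cell block A: sample C, sample E, sample G, sample L | cell block B: sample A, sample B, sample N]
6. Guard goes back to cell block A alone.  [cell block A: sample C, sample E, sample G, sample L | cell block B: sample A, sample B, sample N]
7. Guard goes to cell block B with sample C.  [cell block A: sample E, sample G, sample L | cell block B: sample A, sample B, sample C, sample N]
8. Guard goes back to cell block A alone.  [cell block A: sample E, sample G, sample L | cell block B: sample A, sample B, sample C, sample N]
9. Guard goes to cell block B with sample G.  [cell block A: sample E, sample L | cell block B: sample A, sample B, sample C, sample G, sample N]
10. Guard goes back to cell block A alone.  [cell block A: sample E, sample L | cell block B: sample A, sample B, sample C, sample G, sample N]
11. Guard goes to cell block B with sample E.  [cell block A: sample L | cell block B: sample A, sample B, sample C, sample E, sample G, sample N]
12. Guard goes back to cell block A alone.  [cell block A: sample L | cell block B: sample A, sample B, sample C, sample E, sample G, sample N]
13. Guard goes to cell block B with sample L.  [cell block A: — | cell block B: sample A, sample B, sample C, sample E, sample G, sample L, sample N]

13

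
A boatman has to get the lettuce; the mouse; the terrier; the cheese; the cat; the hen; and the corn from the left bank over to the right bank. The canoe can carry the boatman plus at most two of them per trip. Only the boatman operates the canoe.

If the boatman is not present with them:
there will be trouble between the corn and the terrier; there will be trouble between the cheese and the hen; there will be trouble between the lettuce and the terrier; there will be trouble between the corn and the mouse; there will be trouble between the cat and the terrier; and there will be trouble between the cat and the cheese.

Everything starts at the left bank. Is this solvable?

Whatever the first load, the items left behind include a forbidden pair without the boatman. No opening move is safe, so no plan exists.

No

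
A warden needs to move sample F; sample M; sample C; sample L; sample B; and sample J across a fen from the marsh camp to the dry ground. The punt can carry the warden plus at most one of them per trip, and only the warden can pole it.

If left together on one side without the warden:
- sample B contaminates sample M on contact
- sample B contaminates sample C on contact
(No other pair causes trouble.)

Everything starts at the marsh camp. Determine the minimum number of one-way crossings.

13

Counting alone: the warden can take at most 1 across per trip to the dry ground, so moving all 6 needs at least 6 loaded trips out, with a return between consecutive ones — at least 11 crossings.
The safety rule pushes this higher. Following every safe sequence of crossings, the most of the 6 that can be at the dry ground as the punt arrives there on crossing 11 is 5 — never all 6.
So no plan with fewer than 13 crossings exists, and this one achieves 13:
1. Warden goes to the dry ground with sample B.
2. Warden goes back to the marsh camp alone.
3. Warden goes to the dry ground with sample F.
4. Warden goes back to the marsh camp alone.
5. Warden goes to the dry ground with sample M.
6. Warden goes back to the marsh camp with sample B.
7. Warden goes to the dry ground with sample C.
8. Warden goes back to the marsh camp alone.
9. Warden goes to the dry ground with sample L.
10. Warden goes back to the marsh camp alone.
11. Warden goes to the dry ground with sample J.
12. Warden goes back to the marsh camp alone.
13. Warden goes to the dry ground with sample B.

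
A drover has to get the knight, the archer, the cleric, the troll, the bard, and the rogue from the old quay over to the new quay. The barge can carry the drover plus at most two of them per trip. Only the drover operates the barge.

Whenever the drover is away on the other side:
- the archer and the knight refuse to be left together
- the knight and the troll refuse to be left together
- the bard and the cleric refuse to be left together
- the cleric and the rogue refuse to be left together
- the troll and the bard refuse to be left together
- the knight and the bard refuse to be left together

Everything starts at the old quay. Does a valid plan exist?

Whatever the first load, the items left behind include a forbidden pair without the drover. No opening move is safe, so no plan exists.

No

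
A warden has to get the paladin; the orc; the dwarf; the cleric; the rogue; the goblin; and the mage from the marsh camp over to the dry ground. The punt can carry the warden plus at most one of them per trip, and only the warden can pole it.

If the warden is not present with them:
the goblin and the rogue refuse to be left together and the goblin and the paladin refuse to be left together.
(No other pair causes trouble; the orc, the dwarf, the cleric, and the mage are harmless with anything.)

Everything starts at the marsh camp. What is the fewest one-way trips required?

Counting alone: the warden can take at most 1 across per trip to the dry ground, so moving all 7 needs at least 7 loaded trips out, with a return between consecutive ones — at least 13 crossings.
The safety rule pushes this higher. Following every safe sequence of crossings, the most of the 7 that can be at the dry ground as the punt arrives there on crossing 13 is 6 — never all 7.
So no plan with fewer than 15 crossings exists, and this one achieves 15:
1. Warden goes to the dry ground with the goblin.  [the marsh camp: the cleric, the dwarf, the mage, the orc, the paladin, the rogue | the dry ground: the goblin]
2. Warden goes back to the marsh camp alone.  [the marsh camp: the cleric, the dwarf, the mage, the orc, the paladin, the rogue | the dry ground: the goblin]
3. Warden goes to the dry ground with the paladin.  [the marsh camp: the cleric, the dwarf, the mage, the orc, the rogue | the dry ground: the goblin, the paladin]
4. Warden goes back to the marsh camp with the goblin.  [the marsh camp: the cleric, the dwarf, the goblin, the mage, the orc, the rogue | the dry ground: the paladin]
5. Warden goes to the dry ground with the rogue.  [the marsh camp: the cleric, the dwarf, the goblin, the mage, the orc | the dry ground: the paladin, the rogue]
6. Warden goes back to the marsh camp alone.  [the marsh camp: the cleric, the dwarf, the goblin, the mage, the orc | the dry ground: the paladin, the rogue]
7. Warden goes to the dry ground with the orc.  [the marsh camp: the cleric, the dwarf, the goblin, the mage | the dry ground: the orc, the paladin, the rogue]
8. Warden goes back to the marsh camp alone.  [the marsh camp: the cleric, the dwarf, the goblin, the mage | the dry ground: the orc, the paladin, the rogue]
9. Warden goes to the dry ground with the dwarf.  [the marsh camp: the cleric, the goblin, the mage | the dry ground: the dwarf, the orc, the paladin, the rogue]
10. Warden goes back to the marsh camp alone.  [the marsh camp: the cleric, the goblin, the mage | the dry ground: the dwarf, the orc, the paladin, the rogue]
11. Warden goes to the dry ground with the cleric.  [the marsh camp: the goblin, the mage | the dry ground: the cleric, the dwarf, the orc, the paladin, the rogue]
12. Warden goes back to the marsh camp alone.  [the marsh camp: the goblin, the mage | the dry ground: the cleric, the dwarf, the orc, the paladin, the rogue]
13. Warden goes to the dry ground with the mage.  [the marsh camp: the goblin | the dry ground: the cleric, the dwarf, the mage, the orc, the paladin, the rogue]
14. Warden goes back to the marsh camp alone.  [the marsh camp: the goblin | the dry ground: the cleric, the dwarf, the mage, the orc, the paladin, the rogue]
15. Warden goes to the dry ground with the goblin.  [the marsh camp: — | the dry ground: the cleric, the dwarf, the goblin, the mage, the orc, the paladin, the rogue]

15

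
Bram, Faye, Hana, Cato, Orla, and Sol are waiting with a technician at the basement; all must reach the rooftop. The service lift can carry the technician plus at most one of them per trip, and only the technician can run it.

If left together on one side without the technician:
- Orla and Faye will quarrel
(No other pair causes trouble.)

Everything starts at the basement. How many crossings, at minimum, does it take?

Counting alone: the technician can take at most 1 across per trip to the rooftop, so moving all 6 needs at least 6 loaded trips out, with a return between consecutive ones — at least 11 crossings.
The plan below uses exactly 11 crossings, so it is optimal:
1. Technician goes to the rooftop with Faye.
2. Technician goes back to the basement alone.
3. Technician goes to the rooftop with Bram.
4. Technician goes back to the basement alone.
5. Technician goes to the rooftop with Hana.
6. Technician goes back to the basement alone.
7. Technician goes to the rooftop with Cato.
8. Technician goes back to the basement alone.
9. Technician goes to the rooftop with Sol.
10. Technician goes back to the basement alone.
11. Technician goes to the rooftop with Orla.

11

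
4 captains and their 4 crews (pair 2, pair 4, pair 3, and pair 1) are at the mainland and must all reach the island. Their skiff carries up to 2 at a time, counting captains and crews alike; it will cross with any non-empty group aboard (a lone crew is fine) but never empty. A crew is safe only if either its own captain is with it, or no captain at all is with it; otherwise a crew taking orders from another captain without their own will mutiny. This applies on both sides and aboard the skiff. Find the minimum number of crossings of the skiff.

impossible

Following every safe sequence of crossings from the start, the most of the 8 that can be at the island as the skiff arrives there on crossings 1, 3, 5 is 2, 3, 4 respectively; the best ever achieved is 4 of 8.
From crossing 7 on, no configuration arises that was not already reachable earlier: only 44 distinct safe configurations (who is on which side, and where the skiff is) can ever be reached, none of them has everyone across, and every continuation just revisits them. So no valid plan exists.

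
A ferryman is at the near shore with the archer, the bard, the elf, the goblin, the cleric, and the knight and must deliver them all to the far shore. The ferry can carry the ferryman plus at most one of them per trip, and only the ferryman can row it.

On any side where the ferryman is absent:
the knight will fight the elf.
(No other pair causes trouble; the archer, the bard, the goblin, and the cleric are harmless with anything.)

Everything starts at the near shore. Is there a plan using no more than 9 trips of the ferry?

Counting alone: the ferryman can take at most 1 across per trip to the far shore, so moving all 6 needs at least 6 loaded trips out, with a return between consecutive ones — at least 11 crossings.
Since 9 < 11, 9 crossings cannot be enough. (The shortest complete plan in fact takes 11:)
1. Ferryman goes to the far shore with the elf.  [the near shore: the archer, the bard, the cleric, the goblin, the knight | the far shore: the elf]
2. Ferryman goes back to the near shore alone.  [the near shore: the archer, the bard, the cleric, the goblin, the knight | the far shore: the elf]
3. Ferryman goes to the far shore with the archer.  [the near shore: the bard, the cleric, the goblin, the knight | the far shore: the archer, the elf]
4. Ferryman goes back to the near shore alone.  [the near shore: the bard, the cleric, the goblin, the knight | the far shore: the archer, the elf]
5. Ferryman goes to the far shore with the bard.  [the near shore: the cleric, the goblin, the knight | the far shore: the archer, the bard, the elf]
6. Ferryman goes back to the near shore alone.  [the near shore: the cleric, the goblin, the knight | the far shore: the archer, the bard, the elf]
7. Ferryman goes to the far shore with the goblin.  [the near shore: the cleric, the knight | the far shore: the archer, the bard, the elf, the goblin]
8. Ferryman goes back to the near shore alone.  [the near shore: the cleric, the knight | the far shore: the archer, the bard, the elf, the goblin]
9. Ferryman goes to the far shore with the cleric.  [the near shore: the knight | the far shore: the archer, the bard, the cleric, the elf, the goblin]
10. Ferryman goes back to the near shore alone.  [the near shore: the knight | the far shore: the archer, the bard, the cleric, the elf, the goblin]
11. Ferryman goes to the far shore with the knight.  [the near shore: — | the far shore: the archer, the bard, the cleric, the elf, the goblin, the knight]

No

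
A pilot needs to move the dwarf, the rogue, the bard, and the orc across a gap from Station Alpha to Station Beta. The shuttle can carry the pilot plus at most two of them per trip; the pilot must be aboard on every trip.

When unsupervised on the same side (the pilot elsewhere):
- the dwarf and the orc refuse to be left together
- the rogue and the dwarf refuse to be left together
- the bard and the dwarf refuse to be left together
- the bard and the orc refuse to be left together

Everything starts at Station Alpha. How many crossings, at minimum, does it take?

5

Counting alone: the pilot can take at most 2 across per trip to Station Beta, so moving all 4 needs at least 2 loaded trips out, with a return between consecutive ones — at least 3 crossings.
The safety rule pushes this higher. Following every safe sequence of crossings, the most of the 4 that can be at Station Beta as the shuttle arrives there on crossing 3 is 3 — never all 4.
So no plan with fewer than 5 crossings exists, and this one achieves 5:
1. Pilot goes to Station Beta with the bard and the dwarf.  [Station Alpha: the orc, the rogue | Station Beta: the bard, the dwarf]
2. Pilot goes back to Station Alpha with the dwarf.  [Station Alpha: the dwarf, the orc, the rogue | Station Beta: the bard]
3. Pilot goes to Station Beta with the dwarf and the rogue.  [Station Alpha: the orc | Station Beta: the bard, the dwarf, the rogue]
4. Pilot goes back to Station Alpha with the dwarf.  [Station Alpha: the dwarf, the orc | Station Beta: the bard, the rogue]
5. Pilot goes to Station Beta with the dwarf and the orc.  [Station Alpha: — | Station Beta: the bard, the dwarf, the orc, the rogue]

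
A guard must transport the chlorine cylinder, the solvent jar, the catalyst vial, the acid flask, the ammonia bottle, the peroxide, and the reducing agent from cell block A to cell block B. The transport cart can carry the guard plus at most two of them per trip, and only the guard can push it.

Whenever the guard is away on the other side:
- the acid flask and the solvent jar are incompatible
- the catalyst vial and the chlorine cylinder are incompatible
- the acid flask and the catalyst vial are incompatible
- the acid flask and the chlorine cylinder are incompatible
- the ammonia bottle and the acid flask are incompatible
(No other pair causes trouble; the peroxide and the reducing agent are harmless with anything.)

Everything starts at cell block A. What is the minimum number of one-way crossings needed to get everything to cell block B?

11

Counting alone: the guard can take at most 2 across per trip to cell block B, so moving all 7 needs at least 4 loaded trips out, with a return between consecutive ones — at least 7 crossings.
The safety rule pushes this higher. Following every safe sequence of crossings, the most of the 7 that can be at cell block B as the transport cart arrives there on crossings 7, 9 is 5, 6 respectively — never all 7.
So no plan with fewer than 11 crossings exists, and this one achieves 11:
1. Guard goes to cell block B with the acid flask and the chlorine cylinder.  [cell block A: the ammonia bottle, the catalyst vial, the peroxide, the reducing agent, the solvent jar | cell block B: the acid flask, the chlorine cylinder]
2. Guard goes back to cell block A with the chlorine cylinder.  [cell block A: the ammonia bottle, the catalyst vial, the chlorine cylinder, the peroxide, the reducing agent, the solvent jar | cell block B: the acid flask]
3. Guard goes to cell block B with the chlorine cylinder and the solvent jar.  [cell block A: the ammonia bottle, the catalyst vial, the peroxide, the reducing agent | cell block B: the acid flask, the chlorine cylinder, the solvent jar]
4. Guard goes back to cell block A with the acid flask.  [cell block A: the acid flask, the ammonia bottle, the catalyst vial, the peroxide, the reducing agent | cell block B: the chlorine cylinder, the solvent jar]
5. Guard goes to cell block B with the ammonia bottle and the catalyst vial.  [cell block A: the acid flask, the peroxide, the reducing agent | cell block B: the ammonia bottle, the catalyst vial, the chlorine cylinder, the solvent jar]
6. Guard goes back to cell block A with the chlorine cylinder.  [cell block A: the acid flask, the chlorine cylinder, the peroxide, the reducing agent | cell block B: the ammonia bottle, the catalyst vial, the solvent jar]
7. Guard goes to cell block B with the chlorine cylinder and the peroxide.  [cell block A: the acid flask, the reducing agent | cell block B: the ammonia bottle, the catalyst vial, the chlorine cylinder, the peroxide, the solvent jar]
8. Guard goes back to cell block A with the chlorine cylinder.  [cell block A: the acid flask, the chlorine cylinder, the reducing agent | cell block B: the ammonia bottle, the catalyst vial, the peroxide, the solvent jar]
9. Guard goes to cell block B with the chlorine cylinder and the reducing agent.  [cell block A: the acid flask | cell block B: the ammonia bottle, the catalyst vial, the chlorine cylinder, the peroxide, the reducing agent, the solvent jar]
10. Guard goes back to cell block A with the chlorine cylinder.  [cell block A: the acid flask, the chlorine cylinder | cell block B: the ammonia bottle, the catalyst vial, the peroxide, the reducing agent, the solvent jar]
11. Guard goes to cell block B with the acid flask and the chlorine cylinder.  [cell block A: — | cell block B: the acid flask, the ammonia bottle, the catalyst vial, the chlorine cylinder, the peroxide, the reducing agent, the solvent jar]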